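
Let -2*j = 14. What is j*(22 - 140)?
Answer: 826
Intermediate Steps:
j = -7 (j = -½*14 = -7)
j*(22 - 140) = -7*(22 - 140) = -7*(-118) = 826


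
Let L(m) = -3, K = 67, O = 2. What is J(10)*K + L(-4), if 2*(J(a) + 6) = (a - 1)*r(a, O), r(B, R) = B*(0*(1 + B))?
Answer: -405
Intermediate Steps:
r(B, R) = 0 (r(B, R) = B*0 = 0)
J(a) = -6 (J(a) = -6 + ((a - 1)*0)/2 = -6 + ((-1 + a)*0)/2 = -6 + (½)*0 = -6 + 0 = -6)
J(10)*K + L(-4) = -6*67 - 3 = -402 - 3 = -405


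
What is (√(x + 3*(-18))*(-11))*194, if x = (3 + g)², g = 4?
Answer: -2134*I*√5 ≈ -4771.8*I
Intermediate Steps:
x = 49 (x = (3 + 4)² = 7² = 49)
(√(x + 3*(-18))*(-11))*194 = (√(49 + 3*(-18))*(-11))*194 = (√(49 - 54)*(-11))*194 = (√(-5)*(-11))*194 = ((I*√5)*(-11))*194 = -11*I*√5*194 = -2134*I*√5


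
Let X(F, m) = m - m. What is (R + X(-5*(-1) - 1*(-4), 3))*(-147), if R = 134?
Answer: -19698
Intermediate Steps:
X(F, m) = 0
(R + X(-5*(-1) - 1*(-4), 3))*(-147) = (134 + 0)*(-147) = 134*(-147) = -19698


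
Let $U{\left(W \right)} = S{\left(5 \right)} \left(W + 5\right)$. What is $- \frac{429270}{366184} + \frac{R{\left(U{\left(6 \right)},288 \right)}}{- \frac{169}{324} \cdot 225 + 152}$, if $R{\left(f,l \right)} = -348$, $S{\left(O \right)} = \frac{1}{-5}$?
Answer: $- \frac{88325049}{7872956} \approx -11.219$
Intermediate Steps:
$S{\left(O \right)} = - \frac{1}{5}$
$U{\left(W \right)} = -1 - \frac{W}{5}$ ($U{\left(W \right)} = - \frac{W + 5}{5} = - \frac{5 + W}{5} = -1 - \frac{W}{5}$)
$- \frac{429270}{366184} + \frac{R{\left(U{\left(6 \right)},288 \right)}}{- \frac{169}{324} \cdot 225 + 152} = - \frac{429270}{366184} - \frac{348}{- \frac{169}{324} \cdot 225 + 152} = \left(-429270\right) \frac{1}{366184} - \frac{348}{\left(-169\right) \frac{1}{324} \cdot 225 + 152} = - \frac{214635}{183092} - \frac{348}{\left(- \frac{169}{324}\right) 225 + 152} = - \frac{214635}{183092} - \frac{348}{- \frac{4225}{36} + 152} = - \frac{214635}{183092} - \frac{348}{\frac{1247}{36}} = - \frac{214635}{183092} - \frac{432}{43} = - \frac{88325049}{7872956}$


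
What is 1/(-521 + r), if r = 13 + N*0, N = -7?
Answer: -1/508 ≈ -0.0019685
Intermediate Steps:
r = 13 (r = 13 - 7*0 = 13 + 0 = 13)
1/(-521 + r) = 1/(-521 + 13) = 1/(-508) = -1/508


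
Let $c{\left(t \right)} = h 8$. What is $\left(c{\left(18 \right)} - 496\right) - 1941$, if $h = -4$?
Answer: $-2469$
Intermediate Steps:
$c{\left(t \right)} = -32$ ($c{\left(t \right)} = \left(-4\right) 8 = -32$)
$\left(c{\left(18 \right)} - 496\right) - 1941 = \left(-32 - 496\right) - 1941 = -528 - 1941 = -2469$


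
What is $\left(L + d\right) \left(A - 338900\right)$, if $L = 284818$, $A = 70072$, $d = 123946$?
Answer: $-109887208592$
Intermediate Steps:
$\left(L + d\right) \left(A - 338900\right) = \left(284818 + 123946\right) \left(70072 - 338900\right) = 408764 \left(-268828\right) = -109887208592$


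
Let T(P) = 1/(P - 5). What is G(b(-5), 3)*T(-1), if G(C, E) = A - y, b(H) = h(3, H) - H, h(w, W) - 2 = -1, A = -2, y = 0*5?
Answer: ⅓ ≈ 0.33333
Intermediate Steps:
y = 0
h(w, W) = 1 (h(w, W) = 2 - 1 = 1)
T(P) = 1/(-5 + P)
b(H) = 1 - H
G(C, E) = -2 (G(C, E) = -2 - 1*0 = -2 + 0 = -2)
G(b(-5), 3)*T(-1) = -2/(-5 - 1) = -2/(-6) = -2*(-⅙) = ⅓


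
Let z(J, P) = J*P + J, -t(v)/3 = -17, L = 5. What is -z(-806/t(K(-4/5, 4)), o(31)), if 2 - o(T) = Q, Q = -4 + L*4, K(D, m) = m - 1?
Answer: -10478/51 ≈ -205.45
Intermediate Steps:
K(D, m) = -1 + m
t(v) = 51 (t(v) = -3*(-17) = 51)
Q = 16 (Q = -4 + 5*4 = -4 + 20 = 16)
o(T) = -14 (o(T) = 2 - 1*16 = 2 - 16 = -14)
z(J, P) = J + J*P
-z(-806/t(K(-4/5, 4)), o(31)) = -(-806/51)*(1 - 14) = -(-806*1/51)*(-13) = -(-806)*(-13)/51 = -1*10478/51 = -10478/51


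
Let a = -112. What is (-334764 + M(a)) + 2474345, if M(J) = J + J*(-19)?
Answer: 2141597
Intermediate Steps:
M(J) = -18*J (M(J) = J - 19*J = -18*J)
(-334764 + M(a)) + 2474345 = (-334764 - 18*(-112)) + 2474345 = (-334764 + 2016) + 2474345 = -332748 + 2474345 = 2141597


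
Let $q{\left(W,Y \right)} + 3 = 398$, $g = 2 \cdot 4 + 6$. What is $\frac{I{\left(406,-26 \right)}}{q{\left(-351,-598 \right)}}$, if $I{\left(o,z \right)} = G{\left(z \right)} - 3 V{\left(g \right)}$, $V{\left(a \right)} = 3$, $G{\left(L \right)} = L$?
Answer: $- \frac{7}{79} \approx -0.088608$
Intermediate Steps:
$g = 14$ ($g = 8 + 6 = 14$)
$q{\left(W,Y \right)} = 395$ ($q{\left(W,Y \right)} = -3 + 398 = 395$)
$I{\left(o,z \right)} = -9 + z$ ($I{\left(o,z \right)} = z - 9 = -9 + z$)
$\frac{I{\left(406,-26 \right)}}{q{\left(-351,-598 \right)}} = \frac{-9 - 26}{395} = \left(-35\right) \frac{1}{395} = - \frac{7}{79}$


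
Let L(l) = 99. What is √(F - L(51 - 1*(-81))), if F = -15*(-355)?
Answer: √5226 ≈ 72.291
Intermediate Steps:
F = 5325
√(F - L(51 - 1*(-81))) = √(5325 - 1*99) = √(5325 - 99) = √5226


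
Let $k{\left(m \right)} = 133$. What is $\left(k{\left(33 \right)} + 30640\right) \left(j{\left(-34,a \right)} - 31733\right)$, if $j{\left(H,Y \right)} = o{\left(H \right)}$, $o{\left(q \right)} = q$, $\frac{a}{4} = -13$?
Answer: $-977565891$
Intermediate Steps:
$a = -52$ ($a = 4 \left(-13\right) = -52$)
$j{\left(H,Y \right)} = H$
$\left(k{\left(33 \right)} + 30640\right) \left(j{\left(-34,a \right)} - 31733\right) = \left(133 + 30640\right) \left(-34 - 31733\right) = 30773 \left(-31767\right) = -977565891$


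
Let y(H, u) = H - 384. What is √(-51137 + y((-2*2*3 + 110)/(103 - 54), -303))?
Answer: I*√51519 ≈ 226.98*I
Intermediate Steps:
y(H, u) = -384 + H
√(-51137 + y((-2*2*3 + 110)/(103 - 54), -303)) = √(-51137 + (-384 + (-2*2*3 + 110)/(103 - 54))) = √(-51137 + (-384 + (-4*3 + 110)/49)) = √(-51137 + (-384 + (-12 + 110)*(1/49))) = √(-51137 + (-384 + 98*(1/49))) = √(-51137 + (-384 + 2)) = √(-51137 - 382) = √(-51519) = I*√51519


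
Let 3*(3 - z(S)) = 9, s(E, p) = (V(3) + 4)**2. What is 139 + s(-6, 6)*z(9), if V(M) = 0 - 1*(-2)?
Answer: 139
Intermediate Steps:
V(M) = 2 (V(M) = 0 + 2 = 2)
s(E, p) = 36 (s(E, p) = (2 + 4)**2 = 6**2 = 36)
z(S) = 0 (z(S) = 3 - 1/3*9 = 3 - 3 = 0)
139 + s(-6, 6)*z(9) = 139 + 36*0 = 139 + 0 = 139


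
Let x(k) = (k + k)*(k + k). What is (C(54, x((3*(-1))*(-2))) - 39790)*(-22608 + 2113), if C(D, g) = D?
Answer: 814389320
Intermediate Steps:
x(k) = 4*k**2 (x(k) = (2*k)*(2*k) = 4*k**2)
(C(54, x((3*(-1))*(-2))) - 39790)*(-22608 + 2113) = (54 - 39790)*(-22608 + 2113) = -39736*(-20495) = 814389320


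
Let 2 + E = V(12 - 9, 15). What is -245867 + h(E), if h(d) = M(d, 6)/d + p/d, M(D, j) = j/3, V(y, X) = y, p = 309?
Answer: -245556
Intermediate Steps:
M(D, j) = j/3 (M(D, j) = j*(⅓) = j/3)
E = 1 (E = -2 + (12 - 9) = -2 + 3 = 1)
h(d) = 311/d (h(d) = ((⅓)*6)/d + 309/d = 2/d + 309/d = 311/d)
-245867 + h(E) = -245867 + 311/1 = -245867 + 311*1 = -245867 + 311 = -245556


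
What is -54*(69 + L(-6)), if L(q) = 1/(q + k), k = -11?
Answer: -63288/17 ≈ -3722.8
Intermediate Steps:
L(q) = 1/(-11 + q) (L(q) = 1/(q - 11) = 1/(-11 + q))
-54*(69 + L(-6)) = -54*(69 + 1/(-11 - 6)) = -54*(69 + 1/(-17)) = -54*(69 - 1/17) = -54*1172/17 = -63288/17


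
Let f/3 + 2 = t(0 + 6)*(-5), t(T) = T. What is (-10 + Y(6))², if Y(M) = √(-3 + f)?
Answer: 1 - 60*I*√11 ≈ 1.0 - 199.0*I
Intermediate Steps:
f = -96 (f = -6 + 3*((0 + 6)*(-5)) = -6 + 3*(6*(-5)) = -6 + 3*(-30) = -6 - 90 = -96)
Y(M) = 3*I*√11 (Y(M) = √(-3 - 96) = √(-99) = 3*I*√11)
(-10 + Y(6))² = (-10 + 3*I*√11)²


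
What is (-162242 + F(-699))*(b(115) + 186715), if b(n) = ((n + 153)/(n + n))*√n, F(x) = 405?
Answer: -30217395455 - 21686158*√115/115 ≈ -3.0219e+10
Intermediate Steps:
b(n) = (153 + n)/(2*√n) (b(n) = ((153 + n)/((2*n)))*√n = ((153 + n)*(1/(2*n)))*√n = ((153 + n)/(2*n))*√n = (153 + n)/(2*√n))
(-162242 + F(-699))*(b(115) + 186715) = (-162242 + 405)*((153 + 115)/(2*√115) + 186715) = -161837*((½)*(√115/115)*268 + 186715) = -161837*(134*√115/115 + 186715) = -161837*(186715 + 134*√115/115) = -30217395455 - 21686158*√115/115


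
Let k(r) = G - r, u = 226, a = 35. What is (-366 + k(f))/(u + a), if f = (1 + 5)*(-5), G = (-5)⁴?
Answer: 289/261 ≈ 1.1073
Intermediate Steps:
G = 625
f = -30 (f = 6*(-5) = -30)
k(r) = 625 - r
(-366 + k(f))/(u + a) = (-366 + (625 - 1*(-30)))/(226 + 35) = (-366 + (625 + 30))/261 = (-366 + 655)*(1/261) = 289*(1/261) = 289/261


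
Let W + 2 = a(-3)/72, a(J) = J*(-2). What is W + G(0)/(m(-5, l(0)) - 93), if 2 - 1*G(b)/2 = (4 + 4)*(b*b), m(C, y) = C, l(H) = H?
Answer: -1151/588 ≈ -1.9575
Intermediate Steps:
a(J) = -2*J
G(b) = 4 - 16*b² (G(b) = 4 - 2*(4 + 4)*b*b = 4 - 16*b²)
W = -23/12 (W = -2 - 2*(-3)/72 = -2 + 6*(1/72) = -2 + 1/12 = -23/12 ≈ -1.9167)
W + G(0)/(m(-5, l(0)) - 93) = -23/12 + (4 - 16*0²)/(-5 - 93) = -23/12 + (4 - 16*0)/(-98) = -23/12 - (4 + 0)/98 = -23/12 - 1/98*4 = -23/12 - 2/49 = -1151/588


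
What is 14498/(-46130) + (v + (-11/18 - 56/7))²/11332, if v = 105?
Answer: 64970627/128504880 ≈ 0.50559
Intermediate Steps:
14498/(-46130) + (v + (-11/18 - 56/7))²/11332 = 14498/(-46130) + (105 + (-11/18 - 56/7))²/11332 = 14498*(-1/46130) + (105 + (-11*1/18 - 56*⅐))²*(1/11332) = -11/35 + (105 + (-11/18 - 8))²*(1/11332) = -11/35 + (105 - 155/18)²*(1/11332) = -11/35 + (1735/18)²*(1/11332) = -11/35 + (3010225/324)*(1/11332) = -11/35 + 3010225/3671568 = 64970627/128504880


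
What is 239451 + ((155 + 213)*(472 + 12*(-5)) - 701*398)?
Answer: 112069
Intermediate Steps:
239451 + ((155 + 213)*(472 + 12*(-5)) - 701*398) = 239451 + (368*(472 - 60) - 278998) = 239451 + (368*412 - 278998) = 239451 + (151616 - 278998) = 239451 - 127382 = 112069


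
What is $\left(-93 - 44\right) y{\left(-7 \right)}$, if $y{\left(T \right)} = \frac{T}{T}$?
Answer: $-137$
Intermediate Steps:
$y{\left(T \right)} = 1$
$\left(-93 - 44\right) y{\left(-7 \right)} = \left(-93 - 44\right) 1 = \left(-137\right) 1 = -137$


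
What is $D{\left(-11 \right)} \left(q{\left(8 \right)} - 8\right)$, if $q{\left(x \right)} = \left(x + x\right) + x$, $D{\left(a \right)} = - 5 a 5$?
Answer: $4400$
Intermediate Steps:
$D{\left(a \right)} = - 25 a$
$q{\left(x \right)} = 3 x$ ($q{\left(x \right)} = 2 x + x = 3 x$)
$D{\left(-11 \right)} \left(q{\left(8 \right)} - 8\right) = \left(-25\right) \left(-11\right) \left(3 \cdot 8 - 8\right) = 275 \left(24 - 8\right) = 275 \cdot 16 = 4400$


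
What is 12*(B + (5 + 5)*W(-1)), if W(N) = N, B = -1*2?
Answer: -144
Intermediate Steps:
B = -2
12*(B + (5 + 5)*W(-1)) = 12*(-2 + (5 + 5)*(-1)) = 12*(-2 + 10*(-1)) = 12*(-2 - 10) = 12*(-12) = -144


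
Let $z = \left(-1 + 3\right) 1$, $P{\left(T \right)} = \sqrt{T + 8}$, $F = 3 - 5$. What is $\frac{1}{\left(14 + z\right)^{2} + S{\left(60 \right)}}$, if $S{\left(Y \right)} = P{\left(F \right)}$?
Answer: $\frac{128}{32765} - \frac{\sqrt{6}}{65530} \approx 0.0038692$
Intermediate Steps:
$F = -2$ ($F = 3 - 5 = -2$)
$P{\left(T \right)} = \sqrt{8 + T}$
$S{\left(Y \right)} = \sqrt{6}$ ($S{\left(Y \right)} = \sqrt{8 - 2} = \sqrt{6}$)
$z = 2$ ($z = 2 \cdot 1 = 2$)
$\frac{1}{\left(14 + z\right)^{2} + S{\left(60 \right)}} = \frac{1}{\left(14 + 2\right)^{2} + \sqrt{6}} = \frac{1}{16^{2} + \sqrt{6}} = \frac{1}{256 + \sqrt{6}}$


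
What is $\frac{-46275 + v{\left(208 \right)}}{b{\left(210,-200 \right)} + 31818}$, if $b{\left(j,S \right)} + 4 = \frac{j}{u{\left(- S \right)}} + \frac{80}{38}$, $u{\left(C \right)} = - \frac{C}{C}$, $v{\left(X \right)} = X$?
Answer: $- \frac{125039}{85788} \approx -1.4575$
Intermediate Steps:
$u{\left(C \right)} = -1$ ($u{\left(C \right)} = \left(-1\right) 1 = -1$)
$b{\left(j,S \right)} = - \frac{36}{19} - j$ ($b{\left(j,S \right)} = -4 + \left(\frac{j}{-1} + \frac{80}{38}\right) = -4 + \left(j \left(-1\right) + 80 \cdot \frac{1}{38}\right) = -4 - \left(- \frac{40}{19} + j\right) = - \frac{36}{19} - j$)
$\frac{-46275 + v{\left(208 \right)}}{b{\left(210,-200 \right)} + 31818} = \frac{-46275 + 208}{\left(- \frac{36}{19} - 210\right) + 31818} = - \frac{46067}{\left(- \frac{36}{19} - 210\right) + 31818} = - \frac{46067}{- \frac{4026}{19} + 31818} = - \frac{46067}{\frac{600516}{19}} = \left(-46067\right) \frac{19}{600516} = - \frac{125039}{85788}$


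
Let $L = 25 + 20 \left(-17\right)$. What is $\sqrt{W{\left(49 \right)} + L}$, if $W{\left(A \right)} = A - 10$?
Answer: $2 i \sqrt{69} \approx 16.613 i$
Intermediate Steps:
$W{\left(A \right)} = -10 + A$ ($W{\left(A \right)} = A - 10 = -10 + A$)
$L = -315$ ($L = 25 - 340 = -315$)
$\sqrt{W{\left(49 \right)} + L} = \sqrt{\left(-10 + 49\right) - 315} = \sqrt{39 - 315} = \sqrt{-276} = 2 i \sqrt{69}$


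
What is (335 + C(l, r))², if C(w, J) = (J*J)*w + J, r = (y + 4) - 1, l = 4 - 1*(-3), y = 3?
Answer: 351649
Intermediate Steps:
l = 7 (l = 4 + 3 = 7)
r = 6 (r = (3 + 4) - 1 = 7 - 1 = 6)
C(w, J) = J + w*J² (C(w, J) = J²*w + J = w*J² + J = J + w*J²)
(335 + C(l, r))² = (335 + 6*(1 + 6*7))² = (335 + 6*(1 + 42))² = (335 + 6*43)² = (335 + 258)² = 593² = 351649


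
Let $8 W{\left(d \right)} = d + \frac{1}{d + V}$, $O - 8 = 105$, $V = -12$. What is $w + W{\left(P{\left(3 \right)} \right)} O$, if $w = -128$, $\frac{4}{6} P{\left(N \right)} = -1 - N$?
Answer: $- \frac{30749}{144} \approx -213.53$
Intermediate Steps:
$P{\left(N \right)} = - \frac{3}{2} - \frac{3 N}{2}$ ($P{\left(N \right)} = \frac{3 \left(-1 - N\right)}{2} = - \frac{3}{2} - \frac{3 N}{2}$)
$O = 113$ ($O = 8 + 105 = 113$)
$W{\left(d \right)} = \frac{d}{8} + \frac{1}{8 \left(-12 + d\right)}$ ($W{\left(d \right)} = \frac{d + \frac{1}{d - 12}}{8} = \frac{d + \frac{1}{-12 + d}}{8} = \frac{d}{8} + \frac{1}{8 \left(-12 + d\right)}$)
$w + W{\left(P{\left(3 \right)} \right)} O = -128 + \frac{1 + \left(- \frac{3}{2} - \frac{9}{2}\right)^{2} - 12 \left(- \frac{3}{2} - \frac{9}{2}\right)}{8 \left(-12 - 6\right)} 113 = -128 + \frac{1 + \left(-6\right)^{2} - -72}{8 \left(-12 - 6\right)} 113 = -128 + \frac{1 + 36 + 72}{8 \left(-18\right)} 113 = -128 + \frac{1}{8} \left(- \frac{1}{18}\right) 109 \cdot 113 = -128 - \frac{12317}{144} = - \frac{30749}{144}$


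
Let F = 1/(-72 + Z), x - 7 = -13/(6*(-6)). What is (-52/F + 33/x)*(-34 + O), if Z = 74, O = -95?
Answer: 3401988/265 ≈ 12838.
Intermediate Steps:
x = 265/36 (x = 7 - 13/(6*(-6)) = 7 - 13/(-36) = 7 - 13*(-1)/36 = 7 - 1*(-13/36) = 7 + 13/36 = 265/36 ≈ 7.3611)
F = ½ (F = 1/(-72 + 74) = 1/2 = ½ ≈ 0.50000)
(-52/F + 33/x)*(-34 + O) = (-52/½ + 33/(265/36))*(-34 - 95) = (-52*2 + 33*(36/265))*(-129) = (-104 + 1188/265)*(-129) = -26372/265*(-129) = 3401988/265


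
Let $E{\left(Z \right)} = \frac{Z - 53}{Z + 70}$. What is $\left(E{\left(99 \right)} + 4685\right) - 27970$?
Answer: $- \frac{3935119}{169} \approx -23285.0$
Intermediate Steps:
$E{\left(Z \right)} = \frac{-53 + Z}{70 + Z}$
$\left(E{\left(99 \right)} + 4685\right) - 27970 = \left(\frac{-53 + 99}{70 + 99} + 4685\right) - 27970 = \left(\frac{1}{169} \cdot 46 + 4685\right) - 27970 = \left(\frac{46}{169} + 4685\right) - 27970 = \frac{791811}{169} - 27970 = - \frac{3935119}{169}$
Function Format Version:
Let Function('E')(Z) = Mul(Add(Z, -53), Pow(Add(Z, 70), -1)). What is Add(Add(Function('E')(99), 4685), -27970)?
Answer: Rational(-3935119, 169) ≈ -23285.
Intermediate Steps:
Function('E')(Z) = Mul(Pow(Add(70, Z), -1), Add(-53, Z)) (Function('E')(Z) = Mul(Add(-53, Z), Pow(Add(70, Z), -1)) = Mul(Pow(Add(70, Z), -1), Add(-53, Z)))
Add(Add(Function('E')(99), 4685), -27970) = Add(Add(Mul(Pow(Add(70, 99), -1), Add(-53, 99)), 4685), -27970) = Add(Add(Mul(Pow(169, -1), 46), 4685), -27970) = Add(Add(Mul(Rational(1, 169), 46), 4685), -27970) = Add(Add(Rational(46, 169), 4685), -27970) = Add(Rational(791811, 169), -27970) = Rational(-3935119, 169)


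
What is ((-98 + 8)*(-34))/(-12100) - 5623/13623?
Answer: -5486234/8241915 ≈ -0.66565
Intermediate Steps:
((-98 + 8)*(-34))/(-12100) - 5623/13623 = -90*(-34)*(-1/12100) - 5623*1/13623 = 3060*(-1/12100) - 5623/13623 = -153/605 - 5623/13623 = -5486234/8241915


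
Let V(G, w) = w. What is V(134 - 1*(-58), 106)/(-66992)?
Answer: -1/632 ≈ -0.0015823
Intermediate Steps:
V(134 - 1*(-58), 106)/(-66992) = 106/(-66992) = 106*(-1/66992) = -1/632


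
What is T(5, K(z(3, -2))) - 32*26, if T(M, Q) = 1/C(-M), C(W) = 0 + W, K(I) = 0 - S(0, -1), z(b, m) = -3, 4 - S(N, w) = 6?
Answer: -4161/5 ≈ -832.20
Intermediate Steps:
S(N, w) = -2 (S(N, w) = 4 - 1*6 = 4 - 6 = -2)
K(I) = 2 (K(I) = 0 - 1*(-2) = 0 + 2 = 2)
C(W) = W
T(M, Q) = -1/M (T(M, Q) = 1/(-M) = -1/M)
T(5, K(z(3, -2))) - 32*26 = -1/5 - 32*26 = -1*⅕ - 832 = -⅕ - 832 = -4161/5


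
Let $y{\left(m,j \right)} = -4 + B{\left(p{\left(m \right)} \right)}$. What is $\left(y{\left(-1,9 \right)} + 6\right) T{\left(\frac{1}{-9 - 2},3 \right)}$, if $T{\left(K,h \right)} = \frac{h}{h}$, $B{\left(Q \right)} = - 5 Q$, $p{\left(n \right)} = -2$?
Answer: $12$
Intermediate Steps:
$y{\left(m,j \right)} = 6$ ($y{\left(m,j \right)} = -4 - -10 = -4 + 10 = 6$)
$T{\left(K,h \right)} = 1$
$\left(y{\left(-1,9 \right)} + 6\right) T{\left(\frac{1}{-9 - 2},3 \right)} = \left(6 + 6\right) 1 = 12 \cdot 1 = 12$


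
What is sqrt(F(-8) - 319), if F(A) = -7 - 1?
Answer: I*sqrt(327) ≈ 18.083*I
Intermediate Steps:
F(A) = -8
sqrt(F(-8) - 319) = sqrt(-8 - 319) = sqrt(-327) = I*sqrt(327)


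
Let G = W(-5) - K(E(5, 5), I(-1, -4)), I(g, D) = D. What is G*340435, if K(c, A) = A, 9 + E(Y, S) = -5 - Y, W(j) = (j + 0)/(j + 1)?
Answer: 7149135/4 ≈ 1.7873e+6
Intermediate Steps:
W(j) = j/(1 + j)
E(Y, S) = -14 - Y (E(Y, S) = -9 + (-5 - Y) = -14 - Y)
G = 21/4 (G = -5/(1 - 5) - 1*(-4) = -5/(-4) + 4 = -5*(-¼) + 4 = 5/4 + 4 = 21/4 ≈ 5.2500)
G*340435 = (21/4)*340435 = 7149135/4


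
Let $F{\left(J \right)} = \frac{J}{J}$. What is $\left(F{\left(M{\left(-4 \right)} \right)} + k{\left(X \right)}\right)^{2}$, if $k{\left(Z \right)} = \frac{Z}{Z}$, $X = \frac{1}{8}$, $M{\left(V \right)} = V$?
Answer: $4$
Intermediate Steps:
$X = \frac{1}{8} \approx 0.125$
$F{\left(J \right)} = 1$
$k{\left(Z \right)} = 1$
$\left(F{\left(M{\left(-4 \right)} \right)} + k{\left(X \right)}\right)^{2} = \left(1 + 1\right)^{2} = 2^{2} = 4$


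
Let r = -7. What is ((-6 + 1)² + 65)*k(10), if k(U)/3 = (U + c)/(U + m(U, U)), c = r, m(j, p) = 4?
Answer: 405/7 ≈ 57.857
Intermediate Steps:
c = -7
k(U) = 3*(-7 + U)/(4 + U) (k(U) = 3*((U - 7)/(U + 4)) = 3*((-7 + U)/(4 + U)) = 3*(-7 + U)/(4 + U))
((-6 + 1)² + 65)*k(10) = ((-6 + 1)² + 65)*(3*(-7 + 10)/(4 + 10)) = ((-5)² + 65)*(3*3/14) = (25 + 65)*(3*(1/14)*3) = 90*(9/14) = 405/7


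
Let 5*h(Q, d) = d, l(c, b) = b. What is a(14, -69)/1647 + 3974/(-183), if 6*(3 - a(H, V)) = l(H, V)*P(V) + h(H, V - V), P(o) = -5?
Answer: -71641/3294 ≈ -21.749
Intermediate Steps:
h(Q, d) = d/5
a(H, V) = 3 + 5*V/6 (a(H, V) = 3 - (V*(-5) + (V - V)/5)/6 = 3 - (-5*V + (⅕)*0)/6 = 3 - (-5*V + 0)/6 = 3 - (-5)*V/6 = 3 + 5*V/6)
a(14, -69)/1647 + 3974/(-183) = (3 + (⅚)*(-69))/1647 + 3974/(-183) = (3 - 115/2)*(1/1647) + 3974*(-1/183) = -109/2*1/1647 - 3974/183 = -109/3294 - 3974/183 = -71641/3294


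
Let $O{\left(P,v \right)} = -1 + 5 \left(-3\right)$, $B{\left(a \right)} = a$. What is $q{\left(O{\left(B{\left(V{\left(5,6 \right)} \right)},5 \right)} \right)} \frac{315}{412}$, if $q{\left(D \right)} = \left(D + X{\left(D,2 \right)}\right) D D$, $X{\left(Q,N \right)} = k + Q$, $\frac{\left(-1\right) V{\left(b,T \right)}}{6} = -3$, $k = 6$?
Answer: $- \frac{524160}{103} \approx -5088.9$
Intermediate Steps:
$V{\left(b,T \right)} = 18$ ($V{\left(b,T \right)} = \left(-6\right) \left(-3\right) = 18$)
$X{\left(Q,N \right)} = 6 + Q$
$O{\left(P,v \right)} = -16$ ($O{\left(P,v \right)} = -1 - 15 = -16$)
$q{\left(D \right)} = D^{2} \left(6 + 2 D\right)$ ($q{\left(D \right)} = \left(D + \left(6 + D\right)\right) D D = \left(6 + 2 D\right) D^{2} = D^{2} \left(6 + 2 D\right)$)
$q{\left(O{\left(B{\left(V{\left(5,6 \right)} \right)},5 \right)} \right)} \frac{315}{412} = 2 \left(-16\right)^{2} \left(3 - 16\right) \frac{315}{412} = 2 \cdot 256 \left(-13\right) 315 \cdot \frac{1}{412} = \left(-6656\right) \frac{315}{412} = - \frac{524160}{103}$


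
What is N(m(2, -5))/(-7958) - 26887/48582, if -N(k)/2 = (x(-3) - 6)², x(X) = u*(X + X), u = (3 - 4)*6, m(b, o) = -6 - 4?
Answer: -63259573/193307778 ≈ -0.32725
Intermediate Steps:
m(b, o) = -10
u = -6 (u = -1*6 = -6)
x(X) = -12*X (x(X) = -6*(X + X) = -12*X)
N(k) = -1800 (N(k) = -2*(-12*(-3) - 6)² = -2*(36 - 6)² = -2*30² = -2*900 = -1800)
N(m(2, -5))/(-7958) - 26887/48582 = -1800/(-7958) - 26887/48582 = -1800*(-1/7958) - 26887*1/48582 = 900/3979 - 26887/48582 = -63259573/193307778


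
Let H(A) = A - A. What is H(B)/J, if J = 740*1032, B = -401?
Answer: 0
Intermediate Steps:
H(A) = 0
J = 763680
H(B)/J = 0/763680 = 0*(1/763680) = 0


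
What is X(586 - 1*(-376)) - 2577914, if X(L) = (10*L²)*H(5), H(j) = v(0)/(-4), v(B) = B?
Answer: -2577914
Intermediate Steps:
H(j) = 0 (H(j) = 0/(-4) = 0*(-¼) = 0)
X(L) = 0 (X(L) = (10*L²)*0 = 0)
X(586 - 1*(-376)) - 2577914 = 0 - 2577914 = -2577914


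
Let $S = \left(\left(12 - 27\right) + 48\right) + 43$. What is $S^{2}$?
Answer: $5776$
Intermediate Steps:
$S = 76$ ($S = \left(-15 + 48\right) + 43 = 33 + 43 = 76$)
$S^{2} = 76^{2} = 5776$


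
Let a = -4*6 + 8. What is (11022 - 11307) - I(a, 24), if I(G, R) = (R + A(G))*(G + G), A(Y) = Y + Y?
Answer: -541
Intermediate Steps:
A(Y) = 2*Y
a = -16 (a = -24 + 8 = -16)
I(G, R) = 2*G*(R + 2*G) (I(G, R) = (R + 2*G)*(G + G) = (R + 2*G)*(2*G) = 2*G*(R + 2*G))
(11022 - 11307) - I(a, 24) = (11022 - 11307) - 2*(-16)*(24 + 2*(-16)) = -285 - 2*(-16)*(24 - 32) = -285 - 2*(-16)*(-8) = -285 - 1*256 = -285 - 256 = -541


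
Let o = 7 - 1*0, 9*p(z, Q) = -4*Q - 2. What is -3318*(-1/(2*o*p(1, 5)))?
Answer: -2133/22 ≈ -96.955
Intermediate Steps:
p(z, Q) = -2/9 - 4*Q/9 (p(z, Q) = (-4*Q - 2)/9 = (-2 - 4*Q)/9 = -2/9 - 4*Q/9)
o = 7 (o = 7 + 0 = 7)
-3318*(-1/(2*o*p(1, 5))) = -3318*(-1/(14*(-2/9 - 4/9*5))) = -3318*(-1/(14*(-2/9 - 20/9))) = -3318/(-22/9*(-2)*7) = -3318/((44/9)*7) = -3318/308/9 = -3318*9/308 = -2133/22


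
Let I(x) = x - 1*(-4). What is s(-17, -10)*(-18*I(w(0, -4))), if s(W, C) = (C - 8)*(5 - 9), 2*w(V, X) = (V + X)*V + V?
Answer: -5184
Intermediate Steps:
w(V, X) = V/2 + V*(V + X)/2 (w(V, X) = ((V + X)*V + V)/2 = (V*(V + X) + V)/2 = (V + V*(V + X))/2 = V/2 + V*(V + X)/2)
I(x) = 4 + x (I(x) = x + 4 = 4 + x)
s(W, C) = 32 - 4*C (s(W, C) = (-8 + C)*(-4) = 32 - 4*C)
s(-17, -10)*(-18*I(w(0, -4))) = (32 - 4*(-10))*(-18*(4 + (½)*0*(1 + 0 - 4))) = (32 + 40)*(-18*(4 + (½)*0*(-3))) = 72*(-18*(4 + 0)) = 72*(-18*4) = 72*(-72) = -5184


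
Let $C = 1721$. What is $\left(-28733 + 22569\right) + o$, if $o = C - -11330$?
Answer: $6887$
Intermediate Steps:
$o = 13051$ ($o = 1721 - -11330 = 1721 + 11330 = 13051$)
$\left(-28733 + 22569\right) + o = \left(-28733 + 22569\right) + 13051 = -6164 + 13051 = 6887$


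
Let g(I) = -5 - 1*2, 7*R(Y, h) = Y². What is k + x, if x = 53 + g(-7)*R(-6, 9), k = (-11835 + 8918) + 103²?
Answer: 7709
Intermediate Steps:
R(Y, h) = Y²/7
g(I) = -7 (g(I) = -5 - 2 = -7)
k = 7692 (k = -2917 + 10609 = 7692)
x = 17 (x = 53 - (-6)² = 53 - 36 = 17)
k + x = 7692 + 17 = 7709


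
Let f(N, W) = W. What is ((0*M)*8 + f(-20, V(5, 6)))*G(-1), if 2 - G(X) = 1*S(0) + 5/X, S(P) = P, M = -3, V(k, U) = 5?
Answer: 35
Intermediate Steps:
G(X) = 2 - 5/X (G(X) = 2 - (1*0 + 5/X) = 2 - (0 + 5/X) = 2 - 5/X)
((0*M)*8 + f(-20, V(5, 6)))*G(-1) = ((0*(-3))*8 + 5)*(2 - 5/(-1)) = (0*8 + 5)*(2 - 5*(-1)) = (0 + 5)*(2 + 5) = 5*7 = 35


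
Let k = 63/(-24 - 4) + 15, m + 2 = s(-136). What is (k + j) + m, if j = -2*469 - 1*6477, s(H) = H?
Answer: -30161/4 ≈ -7540.3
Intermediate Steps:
m = -138 (m = -2 - 136 = -138)
j = -7415 (j = -938 - 6477 = -7415)
k = 51/4 (k = 63/(-28) + 15 = 63*(-1/28) + 15 = -9/4 + 15 = 51/4 ≈ 12.750)
(k + j) + m = (51/4 - 7415) - 138 = -29609/4 - 138 = -30161/4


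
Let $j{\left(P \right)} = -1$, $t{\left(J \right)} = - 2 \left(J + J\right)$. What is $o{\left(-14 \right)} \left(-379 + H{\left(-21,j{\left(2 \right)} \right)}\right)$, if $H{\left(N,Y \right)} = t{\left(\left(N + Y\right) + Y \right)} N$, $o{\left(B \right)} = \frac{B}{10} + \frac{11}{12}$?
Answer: $\frac{67019}{60} \approx 1117.0$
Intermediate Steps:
$t{\left(J \right)} = - 4 J$ ($t{\left(J \right)} = - 2 \cdot 2 J = - 4 J$)
$o{\left(B \right)} = \frac{11}{12} + \frac{B}{10}$ ($o{\left(B \right)} = B \frac{1}{10} + 11 \cdot \frac{1}{12} = \frac{B}{10} + \frac{11}{12} = \frac{11}{12} + \frac{B}{10}$)
$H{\left(N,Y \right)} = N \left(- 8 Y - 4 N\right)$ ($H{\left(N,Y \right)} = - 4 \left(\left(N + Y\right) + Y\right) N = - 4 \left(N + 2 Y\right) N = \left(- 8 Y - 4 N\right) N = N \left(- 8 Y - 4 N\right)$)
$o{\left(-14 \right)} \left(-379 + H{\left(-21,j{\left(2 \right)} \right)}\right) = \left(\frac{11}{12} + \frac{1}{10} \left(-14\right)\right) \left(-379 + 4 \left(-21\right) \left(\left(-1\right) \left(-21\right) - -2\right)\right) = \left(\frac{11}{12} - \frac{7}{5}\right) \left(-379 + 4 \left(-21\right) \left(21 + 2\right)\right) = - \frac{29 \left(-379 + 4 \left(-21\right) 23\right)}{60} = - \frac{29 \left(-379 - 1932\right)}{60} = \left(- \frac{29}{60}\right) \left(-2311\right) = \frac{67019}{60}$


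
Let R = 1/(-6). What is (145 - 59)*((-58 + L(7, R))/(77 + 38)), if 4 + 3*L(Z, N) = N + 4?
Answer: -8987/207 ≈ -43.415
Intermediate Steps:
R = -⅙ ≈ -0.16667
L(Z, N) = N/3 (L(Z, N) = -4/3 + (N + 4)/3 = -4/3 + (4 + N)/3 = -4/3 + (4/3 + N/3) = N/3)
(145 - 59)*((-58 + L(7, R))/(77 + 38)) = (145 - 59)*((-58 + (⅓)*(-⅙))/(77 + 38)) = 86*((-58 - 1/18)/115) = 86*(-1045/18*1/115) = 86*(-209/414) = -8987/207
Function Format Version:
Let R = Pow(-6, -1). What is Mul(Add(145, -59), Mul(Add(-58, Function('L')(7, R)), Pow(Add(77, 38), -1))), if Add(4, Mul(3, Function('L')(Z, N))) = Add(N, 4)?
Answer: Rational(-8987, 207) ≈ -43.415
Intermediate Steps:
R = Rational(-1, 6) ≈ -0.16667
Function('L')(Z, N) = Mul(Rational(1, 3), N) (Function('L')(Z, N) = Add(Rational(-4, 3), Mul(Rational(1, 3), Add(N, 4))) = Add(Rational(-4, 3), Mul(Rational(1, 3), Add(4, N))) = Add(Rational(-4, 3), Add(Rational(4, 3), Mul(Rational(1, 3), N))) = Mul(Rational(1, 3), N))
Mul(Add(145, -59), Mul(Add(-58, Function('L')(7, R)), Pow(Add(77, 38), -1))) = Mul(Add(145, -59), Mul(Add(-58, Mul(Rational(1, 3), Rational(-1, 6))), Pow(Add(77, 38), -1))) = Mul(86, Mul(Add(-58, Rational(-1, 18)), Pow(115, -1))) = Mul(86, Mul(Rational(-1045, 18), Rational(1, 115))) = Mul(86, Rational(-209, 414)) = Rational(-8987, 207)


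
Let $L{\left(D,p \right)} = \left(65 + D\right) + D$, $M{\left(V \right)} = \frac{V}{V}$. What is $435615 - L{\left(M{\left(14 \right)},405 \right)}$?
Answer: $435548$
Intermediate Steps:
$M{\left(V \right)} = 1$
$L{\left(D,p \right)} = 65 + 2 D$
$435615 - L{\left(M{\left(14 \right)},405 \right)} = 435615 - \left(65 + 2 \cdot 1\right) = 435615 - \left(65 + 2\right) = 435615 - 67 = 435548$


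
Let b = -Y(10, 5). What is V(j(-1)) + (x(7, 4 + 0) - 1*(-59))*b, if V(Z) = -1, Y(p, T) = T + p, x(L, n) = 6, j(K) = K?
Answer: -976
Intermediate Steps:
b = -15 (b = -(5 + 10) = -1*15 = -15)
V(j(-1)) + (x(7, 4 + 0) - 1*(-59))*b = -1 + (6 - 1*(-59))*(-15) = -1 + (6 + 59)*(-15) = -1 + 65*(-15) = -1 - 975 = -976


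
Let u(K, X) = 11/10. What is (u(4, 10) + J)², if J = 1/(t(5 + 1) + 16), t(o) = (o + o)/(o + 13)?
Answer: 3359889/2496400 ≈ 1.3459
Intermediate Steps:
u(K, X) = 11/10 (u(K, X) = 11*(⅒) = 11/10)
t(o) = 2*o/(13 + o) (t(o) = (2*o)/(13 + o) = 2*o/(13 + o))
J = 19/316 (J = 1/(2*(5 + 1)/(13 + (5 + 1)) + 16) = 1/(2*6/(13 + 6) + 16) = 1/(2*6/19 + 16) = 1/(2*6*(1/19) + 16) = 1/(12/19 + 16) = 1/(316/19) = 19/316 ≈ 0.060127)
(u(4, 10) + J)² = (11/10 + 19/316)² = (1833/1580)² = 3359889/2496400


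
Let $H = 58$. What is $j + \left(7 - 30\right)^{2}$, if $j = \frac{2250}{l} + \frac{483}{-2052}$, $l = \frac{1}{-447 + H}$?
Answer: $- \frac{598309325}{684} \approx -8.7472 \cdot 10^{5}$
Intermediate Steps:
$l = - \frac{1}{389}$ ($l = \frac{1}{-447 + 58} = \frac{1}{-389} = - \frac{1}{389} \approx -0.0025707$)
$j = - \frac{598671161}{684}$ ($j = \frac{2250}{- \frac{1}{389}} + \frac{483}{-2052} = 2250 \left(-389\right) + 483 \left(- \frac{1}{2052}\right) = -875250 - \frac{161}{684} = - \frac{598671161}{684} \approx -8.7525 \cdot 10^{5}$)
$j + \left(7 - 30\right)^{2} = - \frac{598671161}{684} + \left(7 - 30\right)^{2} = - \frac{598671161}{684} + \left(-23\right)^{2} = - \frac{598671161}{684} + 529 = - \frac{598309325}{684}$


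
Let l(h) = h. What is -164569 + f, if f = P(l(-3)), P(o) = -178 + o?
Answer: -164750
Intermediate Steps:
f = -181 (f = -178 - 3 = -181)
-164569 + f = -164569 - 181 = -164750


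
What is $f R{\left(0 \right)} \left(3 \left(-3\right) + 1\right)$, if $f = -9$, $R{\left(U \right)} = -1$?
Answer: $-72$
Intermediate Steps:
$f R{\left(0 \right)} \left(3 \left(-3\right) + 1\right) = \left(-9\right) \left(-1\right) \left(3 \left(-3\right) + 1\right) = 9 \left(-9 + 1\right) = 9 \left(-8\right) = -72$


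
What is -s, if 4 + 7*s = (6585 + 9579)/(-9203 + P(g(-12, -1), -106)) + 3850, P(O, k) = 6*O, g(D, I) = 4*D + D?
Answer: -36763134/66941 ≈ -549.19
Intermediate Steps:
g(D, I) = 5*D
s = 36763134/66941 (s = -4/7 + ((6585 + 9579)/(-9203 + 6*(5*(-12))) + 3850)/7 = -4/7 + (16164/(-9203 + 6*(-60)) + 3850)/7 = -4/7 + (16164/(-9203 - 360) + 3850)/7 = -4/7 + (16164/(-9563) + 3850)/7 = -4/7 + (16164*(-1/9563) + 3850)/7 = -4/7 + (-16164/9563 + 3850)/7 = -4/7 + (1/7)*(36801386/9563) = -4/7 + 36801386/66941 = 36763134/66941 ≈ 549.19)
-s = -1*36763134/66941 = -36763134/66941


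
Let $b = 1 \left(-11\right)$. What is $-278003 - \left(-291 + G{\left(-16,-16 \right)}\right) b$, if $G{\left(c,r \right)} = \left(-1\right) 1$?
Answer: $-281215$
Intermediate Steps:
$G{\left(c,r \right)} = -1$
$b = -11$
$-278003 - \left(-291 + G{\left(-16,-16 \right)}\right) b = -278003 - \left(-291 - 1\right) \left(-11\right) = -278003 - \left(-292\right) \left(-11\right) = -278003 - 3212 = -281215$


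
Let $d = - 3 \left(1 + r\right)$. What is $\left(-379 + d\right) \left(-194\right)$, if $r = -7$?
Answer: $70034$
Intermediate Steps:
$d = 18$ ($d = - 3 \left(1 - 7\right) = \left(-3\right) \left(-6\right) = 18$)
$\left(-379 + d\right) \left(-194\right) = \left(-379 + 18\right) \left(-194\right) = \left(-361\right) \left(-194\right) = 70034$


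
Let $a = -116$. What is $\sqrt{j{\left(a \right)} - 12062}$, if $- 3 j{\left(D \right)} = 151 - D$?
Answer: $i \sqrt{12151} \approx 110.23 i$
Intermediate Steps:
$j{\left(D \right)} = - \frac{151}{3} + \frac{D}{3}$ ($j{\left(D \right)} = - \frac{151 - D}{3} = - \frac{151}{3} + \frac{D}{3}$)
$\sqrt{j{\left(a \right)} - 12062} = \sqrt{\left(- \frac{151}{3} + \frac{1}{3} \left(-116\right)\right) - 12062} = \sqrt{\left(- \frac{151}{3} - \frac{116}{3}\right) - 12062} = \sqrt{-89 - 12062} = \sqrt{-12151} = i \sqrt{12151}$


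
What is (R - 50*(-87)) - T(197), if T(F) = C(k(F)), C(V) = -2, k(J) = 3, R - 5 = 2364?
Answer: 6721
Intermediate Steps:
R = 2369 (R = 5 + 2364 = 2369)
T(F) = -2
(R - 50*(-87)) - T(197) = (2369 - 50*(-87)) - 1*(-2) = (2369 - 1*(-4350)) + 2 = (2369 + 4350) + 2 = 6719 + 2 = 6721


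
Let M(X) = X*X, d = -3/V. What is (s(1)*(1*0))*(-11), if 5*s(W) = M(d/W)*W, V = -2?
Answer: 0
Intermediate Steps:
d = 3/2 (d = -3/(-2) = -3*(-½) = 3/2 ≈ 1.5000)
M(X) = X²
s(W) = 9/(20*W) (s(W) = ((3/(2*W))²*W)/5 = ((9/(4*W²))*W)/5 = (9/(4*W))/5 = 9/(20*W))
(s(1)*(1*0))*(-11) = (((9/20)/1)*(1*0))*(-11) = (((9/20)*1)*0)*(-11) = ((9/20)*0)*(-11) = 0*(-11) = 0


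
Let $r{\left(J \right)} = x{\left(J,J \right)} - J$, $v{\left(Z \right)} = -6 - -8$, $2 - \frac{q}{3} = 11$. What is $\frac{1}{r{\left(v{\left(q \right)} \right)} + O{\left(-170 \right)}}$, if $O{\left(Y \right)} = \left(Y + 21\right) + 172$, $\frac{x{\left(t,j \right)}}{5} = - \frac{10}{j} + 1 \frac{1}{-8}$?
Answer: $- \frac{8}{37} \approx -0.21622$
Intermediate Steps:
$q = -27$ ($q = 6 - 33 = -27$)
$x{\left(t,j \right)} = - \frac{5}{8} - \frac{50}{j}$ ($x{\left(t,j \right)} = 5 \left(- \frac{10}{j} + 1 \frac{1}{-8}\right) = 5 \left(- \frac{10}{j} + 1 \left(- \frac{1}{8}\right)\right) = 5 \left(- \frac{10}{j} - \frac{1}{8}\right) = 5 \left(- \frac{1}{8} - \frac{10}{j}\right) = - \frac{5}{8} - \frac{50}{j}$)
$v{\left(Z \right)} = 2$ ($v{\left(Z \right)} = -6 + 8 = 2$)
$O{\left(Y \right)} = 193 + Y$ ($O{\left(Y \right)} = \left(21 + Y\right) + 172 = 193 + Y$)
$r{\left(J \right)} = - \frac{5}{8} - J - \frac{50}{J}$ ($r{\left(J \right)} = \left(- \frac{5}{8} - \frac{50}{J}\right) - J = - \frac{5}{8} - J - \frac{50}{J}$)
$\frac{1}{r{\left(v{\left(q \right)} \right)} + O{\left(-170 \right)}} = \frac{1}{\left(- \frac{5}{8} - 2 - \frac{50}{2}\right) + \left(193 - 170\right)} = \frac{1}{\left(- \frac{5}{8} - 2 - 25\right) + 23} = \frac{1}{- \frac{221}{8} + 23} = \frac{1}{- \frac{37}{8}} = - \frac{8}{37}$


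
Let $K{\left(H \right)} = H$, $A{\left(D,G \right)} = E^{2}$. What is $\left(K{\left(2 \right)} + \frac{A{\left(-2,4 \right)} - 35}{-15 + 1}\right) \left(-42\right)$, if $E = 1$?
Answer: $-186$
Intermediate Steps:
$A{\left(D,G \right)} = 1$ ($A{\left(D,G \right)} = 1^{2} = 1$)
$\left(K{\left(2 \right)} + \frac{A{\left(-2,4 \right)} - 35}{-15 + 1}\right) \left(-42\right) = \left(2 + \frac{1 - 35}{-15 + 1}\right) \left(-42\right) = \left(2 - \frac{34}{-14}\right) \left(-42\right) = \left(2 - - \frac{17}{7}\right) \left(-42\right) = \left(2 + \frac{17}{7}\right) \left(-42\right) = \frac{31}{7} \left(-42\right) = -186$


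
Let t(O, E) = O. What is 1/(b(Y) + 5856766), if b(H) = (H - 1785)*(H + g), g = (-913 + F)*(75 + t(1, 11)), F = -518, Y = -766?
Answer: 1/285247388 ≈ 3.5057e-9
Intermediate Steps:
g = -108756 (g = (-913 - 518)*(75 + 1) = -1431*76 = -108756)
b(H) = (-108756 + H)*(-1785 + H) (b(H) = (H - 1785)*(H - 108756) = (-1785 + H)*(-108756 + H) = (-108756 + H)*(-1785 + H))
1/(b(Y) + 5856766) = 1/((194129460 + (-766)² - 110541*(-766)) + 5856766) = 1/((194129460 + 586756 + 84674406) + 5856766) = 1/(279390622 + 5856766) = 1/285247388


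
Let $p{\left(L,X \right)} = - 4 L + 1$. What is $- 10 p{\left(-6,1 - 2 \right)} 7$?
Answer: $-1750$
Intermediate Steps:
$p{\left(L,X \right)} = 1 - 4 L$
$- 10 p{\left(-6,1 - 2 \right)} 7 = - 10 \left(1 - -24\right) 7 = - 10 \left(1 + 24\right) 7 = \left(-10\right) 25 \cdot 7 = \left(-250\right) 7 = -1750$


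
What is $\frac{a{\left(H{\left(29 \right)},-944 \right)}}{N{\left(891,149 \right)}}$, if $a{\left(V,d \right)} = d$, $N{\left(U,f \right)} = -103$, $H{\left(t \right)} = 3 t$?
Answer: $\frac{944}{103} \approx 9.1651$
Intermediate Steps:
$\frac{a{\left(H{\left(29 \right)},-944 \right)}}{N{\left(891,149 \right)}} = - \frac{944}{-103} = \left(-944\right) \left(- \frac{1}{103}\right) = \frac{944}{103}$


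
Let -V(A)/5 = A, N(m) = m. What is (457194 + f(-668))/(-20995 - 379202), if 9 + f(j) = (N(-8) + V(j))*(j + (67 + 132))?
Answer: 1105523/400197 ≈ 2.7624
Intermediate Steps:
V(A) = -5*A
f(j) = -9 + (-8 - 5*j)*(199 + j) (f(j) = -9 + (-8 - 5*j)*(j + (67 + 132)) = -9 + (-8 - 5*j)*(j + 199) = -9 + (-8 - 5*j)*(199 + j))
(457194 + f(-668))/(-20995 - 379202) = (457194 + (-1601 - 1003*(-668) - 5*(-668)²))/(-20995 - 379202) = (457194 + (-1601 + 670004 - 5*446224))/(-400197) = (457194 + (-1601 + 670004 - 2231120))*(-1/400197) = (457194 - 1562717)*(-1/400197) = -1105523*(-1/400197) = 1105523/400197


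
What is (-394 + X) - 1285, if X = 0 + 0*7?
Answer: -1679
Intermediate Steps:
X = 0 (X = 0 + 0 = 0)
(-394 + X) - 1285 = (-394 + 0) - 1285 = -394 - 1285 = -1679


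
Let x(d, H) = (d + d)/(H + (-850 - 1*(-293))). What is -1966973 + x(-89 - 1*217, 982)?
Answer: -49174361/25 ≈ -1.9670e+6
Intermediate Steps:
x(d, H) = 2*d/(-557 + H) (x(d, H) = (2*d)/(H + (-850 + 293)) = (2*d)/(H - 557) = (2*d)/(-557 + H) = 2*d/(-557 + H))
-1966973 + x(-89 - 1*217, 982) = -1966973 + 2*(-89 - 1*217)/(-557 + 982) = -1966973 + 2*(-89 - 217)/425 = -1966973 + 2*(-306)*(1/425) = -1966973 - 36/25 = -49174361/25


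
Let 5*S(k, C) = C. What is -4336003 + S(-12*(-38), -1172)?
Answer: -21681187/5 ≈ -4.3362e+6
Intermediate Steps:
S(k, C) = C/5
-4336003 + S(-12*(-38), -1172) = -4336003 + (⅕)*(-1172) = -4336003 - 1172/5 = -21681187/5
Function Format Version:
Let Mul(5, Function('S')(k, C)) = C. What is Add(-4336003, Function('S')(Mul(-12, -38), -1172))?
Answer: Rational(-21681187, 5) ≈ -4.3362e+6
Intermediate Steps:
Function('S')(k, C) = Mul(Rational(1, 5), C)
Add(-4336003, Function('S')(Mul(-12, -38), -1172)) = Add(-4336003, Mul(Rational(1, 5), -1172)) = Add(-4336003, Rational(-1172, 5)) = Rational(-21681187, 5)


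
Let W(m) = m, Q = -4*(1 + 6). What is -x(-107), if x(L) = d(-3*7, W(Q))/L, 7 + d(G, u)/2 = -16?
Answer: -46/107 ≈ -0.42991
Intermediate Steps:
Q = -28 (Q = -4*7 = -28)
d(G, u) = -46 (d(G, u) = -14 + 2*(-16) = -14 - 32 = -46)
x(L) = -46/L
-x(-107) = -(-46)/(-107) = -(-46)*(-1)/107 = -1*46/107 = -46/107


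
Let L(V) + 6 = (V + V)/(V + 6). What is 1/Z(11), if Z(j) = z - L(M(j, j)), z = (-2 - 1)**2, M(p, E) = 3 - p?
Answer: 1/7 ≈ 0.14286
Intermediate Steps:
L(V) = -6 + 2*V/(6 + V) (L(V) = -6 + (V + V)/(V + 6) = -6 + (2*V)/(6 + V) = -6 + 2*V/(6 + V))
z = 9 (z = (-3)**2 = 9)
Z(j) = 9 - 4*(-12 + j)/(9 - j) (Z(j) = 9 - 4*(-9 - (3 - j))/(6 + (3 - j)) = 9 - 4*(-9 + (-3 + j))/(9 - j) = 9 - 4*(-12 + j)/(9 - j))
1/Z(11) = 1/((-129 + 13*11)/(-9 + 11)) = 1/((-129 + 143)/2) = 1/((1/2)*14) = 1/7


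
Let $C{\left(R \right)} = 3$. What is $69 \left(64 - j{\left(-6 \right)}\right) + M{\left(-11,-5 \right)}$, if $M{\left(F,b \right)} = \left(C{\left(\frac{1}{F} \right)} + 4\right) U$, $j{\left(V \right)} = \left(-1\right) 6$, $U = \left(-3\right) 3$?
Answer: $4767$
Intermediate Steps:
$U = -9$
$j{\left(V \right)} = -6$
$M{\left(F,b \right)} = -63$ ($M{\left(F,b \right)} = \left(3 + 4\right) \left(-9\right) = 7 \left(-9\right) = -63$)
$69 \left(64 - j{\left(-6 \right)}\right) + M{\left(-11,-5 \right)} = 69 \left(64 - -6\right) - 63 = 69 \left(64 + 6\right) - 63 = 69 \cdot 70 - 63 = 4830 - 63 = 4767$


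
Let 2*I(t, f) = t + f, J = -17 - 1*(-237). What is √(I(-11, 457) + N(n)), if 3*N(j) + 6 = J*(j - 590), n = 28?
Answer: I*√368931/3 ≈ 202.47*I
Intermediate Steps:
J = 220 (J = -17 + 237 = 220)
I(t, f) = f/2 + t/2 (I(t, f) = (t + f)/2 = (f + t)/2 = f/2 + t/2)
N(j) = -129806/3 + 220*j/3 (N(j) = -2 + (220*(j - 590))/3 = -2 + (220*(-590 + j))/3 = -2 + (-129800 + 220*j)/3 = -2 + (-129800/3 + 220*j/3) = -129806/3 + 220*j/3)
√(I(-11, 457) + N(n)) = √(((½)*457 + (½)*(-11)) + (-129806/3 + (220/3)*28)) = √((457/2 - 11/2) + (-129806/3 + 6160/3)) = √(223 - 123646/3) = √(-122977/3) = I*√368931/3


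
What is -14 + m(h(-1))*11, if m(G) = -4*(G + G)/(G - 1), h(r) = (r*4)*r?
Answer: -394/3 ≈ -131.33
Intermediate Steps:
h(r) = 4*r² (h(r) = (4*r)*r = 4*r²)
m(G) = -8*G/(-1 + G) (m(G) = -4*2*G/(-1 + G) = -8*G/(-1 + G))
-14 + m(h(-1))*11 = -14 - 8*4*(-1)²/(-1 + 4*(-1)²)*11 = -14 - 8*4*1/(-1 + 4*1)*11 = -14 - 8*4/(-1 + 4)*11 = -14 - 8*4/3*11 = -14 - 8*4*⅓*11 = -14 - 32/3*11 = -14 - 352/3 = -394/3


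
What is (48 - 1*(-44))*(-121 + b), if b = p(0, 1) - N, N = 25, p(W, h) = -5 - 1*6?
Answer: -14444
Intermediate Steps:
p(W, h) = -11 (p(W, h) = -5 - 6 = -11)
b = -36 (b = -11 - 1*25 = -11 - 25 = -36)
(48 - 1*(-44))*(-121 + b) = (48 - 1*(-44))*(-121 - 36) = (48 + 44)*(-157) = 92*(-157) = -14444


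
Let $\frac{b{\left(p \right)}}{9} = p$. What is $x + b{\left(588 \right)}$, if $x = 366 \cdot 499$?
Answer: $187926$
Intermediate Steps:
$x = 182634$
$b{\left(p \right)} = 9 p$
$x + b{\left(588 \right)} = 182634 + 9 \cdot 588 = 182634 + 5292 = 187926$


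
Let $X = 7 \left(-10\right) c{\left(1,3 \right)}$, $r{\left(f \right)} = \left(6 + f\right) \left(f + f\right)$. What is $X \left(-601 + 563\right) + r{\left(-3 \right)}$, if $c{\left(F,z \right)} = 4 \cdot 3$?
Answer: $31902$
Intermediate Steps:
$c{\left(F,z \right)} = 12$
$r{\left(f \right)} = 2 f \left(6 + f\right)$ ($r{\left(f \right)} = \left(6 + f\right) 2 f = 2 f \left(6 + f\right)$)
$X = -840$ ($X = 7 \left(-10\right) 12 = \left(-70\right) 12 = -840$)
$X \left(-601 + 563\right) + r{\left(-3 \right)} = - 840 \left(-601 + 563\right) + 2 \left(-3\right) \left(6 - 3\right) = \left(-840\right) \left(-38\right) + 2 \left(-3\right) 3 = 31920 - 18 = 31902$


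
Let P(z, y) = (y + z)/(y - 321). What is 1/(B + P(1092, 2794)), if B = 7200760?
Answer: 2473/17807483366 ≈ 1.3887e-7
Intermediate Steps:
P(z, y) = (y + z)/(-321 + y)
1/(B + P(1092, 2794)) = 1/(7200760 + (2794 + 1092)/(-321 + 2794)) = 1/(7200760 + 3886/2473) = 1/(17807483366/2473) = 2473/17807483366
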